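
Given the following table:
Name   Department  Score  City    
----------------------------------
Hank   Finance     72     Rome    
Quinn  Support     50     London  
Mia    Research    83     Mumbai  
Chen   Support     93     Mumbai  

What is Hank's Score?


Row 1: Hank
Score = 72

ANSWER: 72


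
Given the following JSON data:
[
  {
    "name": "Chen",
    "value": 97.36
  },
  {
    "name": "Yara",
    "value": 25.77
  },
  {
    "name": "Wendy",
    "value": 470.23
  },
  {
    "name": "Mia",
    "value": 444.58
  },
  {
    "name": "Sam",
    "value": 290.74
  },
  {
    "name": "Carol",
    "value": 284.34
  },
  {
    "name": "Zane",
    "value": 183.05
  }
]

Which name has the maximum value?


Comparing values:
  Chen: 97.36
  Yara: 25.77
  Wendy: 470.23
  Mia: 444.58
  Sam: 290.74
  Carol: 284.34
  Zane: 183.05
Maximum: Wendy (470.23)

ANSWER: Wendy


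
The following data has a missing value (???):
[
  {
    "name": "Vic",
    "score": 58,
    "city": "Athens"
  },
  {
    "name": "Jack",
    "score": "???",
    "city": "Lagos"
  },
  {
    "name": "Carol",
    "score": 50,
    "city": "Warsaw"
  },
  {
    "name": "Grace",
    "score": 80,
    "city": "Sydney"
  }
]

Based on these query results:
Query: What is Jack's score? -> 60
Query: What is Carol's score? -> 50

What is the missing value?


The missing value is Jack's score
From query: Jack's score = 60

ANSWER: 60


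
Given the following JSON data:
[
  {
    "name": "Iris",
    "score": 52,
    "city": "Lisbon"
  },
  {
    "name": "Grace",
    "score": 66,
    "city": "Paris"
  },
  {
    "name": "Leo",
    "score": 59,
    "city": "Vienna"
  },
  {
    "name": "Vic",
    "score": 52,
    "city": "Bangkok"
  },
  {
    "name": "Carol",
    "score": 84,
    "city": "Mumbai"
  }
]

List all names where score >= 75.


Filtering records where score >= 75:
  Iris (score=52) -> no
  Grace (score=66) -> no
  Leo (score=59) -> no
  Vic (score=52) -> no
  Carol (score=84) -> YES


ANSWER: Carol


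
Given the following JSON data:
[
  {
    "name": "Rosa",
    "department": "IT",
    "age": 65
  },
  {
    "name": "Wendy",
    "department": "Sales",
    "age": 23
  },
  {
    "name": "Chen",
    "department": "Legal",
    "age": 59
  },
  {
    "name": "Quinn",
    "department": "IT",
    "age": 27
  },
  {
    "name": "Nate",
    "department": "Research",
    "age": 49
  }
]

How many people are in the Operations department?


Scanning records for department = Operations
  No matches found
Count: 0

ANSWER: 0


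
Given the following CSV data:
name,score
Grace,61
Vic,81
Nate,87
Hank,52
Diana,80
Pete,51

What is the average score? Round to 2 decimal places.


Scores: 61, 81, 87, 52, 80, 51
Sum = 412
Count = 6
Average = 412 / 6 = 68.67

ANSWER: 68.67


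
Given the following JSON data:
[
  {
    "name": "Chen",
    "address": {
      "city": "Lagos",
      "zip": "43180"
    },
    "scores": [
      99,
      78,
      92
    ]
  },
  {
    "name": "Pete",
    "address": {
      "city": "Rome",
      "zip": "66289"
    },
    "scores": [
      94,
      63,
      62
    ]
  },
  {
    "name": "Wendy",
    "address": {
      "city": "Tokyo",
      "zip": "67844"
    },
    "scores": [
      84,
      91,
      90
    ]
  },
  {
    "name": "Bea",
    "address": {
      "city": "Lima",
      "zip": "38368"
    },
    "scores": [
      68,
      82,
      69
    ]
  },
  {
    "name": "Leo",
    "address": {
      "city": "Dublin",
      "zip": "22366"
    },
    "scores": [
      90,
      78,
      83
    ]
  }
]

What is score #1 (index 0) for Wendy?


Path: records[2].scores[0]
Value: 84

ANSWER: 84


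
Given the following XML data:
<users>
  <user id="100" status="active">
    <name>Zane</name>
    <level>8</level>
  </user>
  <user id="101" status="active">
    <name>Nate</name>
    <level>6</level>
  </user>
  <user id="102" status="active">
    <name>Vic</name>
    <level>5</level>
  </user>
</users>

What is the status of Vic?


Finding user with name = Vic
user id="102" status="active"

ANSWER: active


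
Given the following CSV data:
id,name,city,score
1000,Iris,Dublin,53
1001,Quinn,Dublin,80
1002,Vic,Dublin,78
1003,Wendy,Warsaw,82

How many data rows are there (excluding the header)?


Counting rows (excluding header):
Header: id,name,city,score
Data rows: 4

ANSWER: 4


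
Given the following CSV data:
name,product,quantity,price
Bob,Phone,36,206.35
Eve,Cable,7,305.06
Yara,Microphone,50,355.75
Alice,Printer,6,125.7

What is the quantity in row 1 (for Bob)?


Row 1: Bob
Column 'quantity' = 36

ANSWER: 36


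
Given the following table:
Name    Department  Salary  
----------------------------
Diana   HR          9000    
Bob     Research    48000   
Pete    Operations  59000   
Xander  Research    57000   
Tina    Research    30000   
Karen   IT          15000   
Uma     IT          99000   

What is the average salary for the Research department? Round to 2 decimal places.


Research department members:
  Bob: 48000
  Xander: 57000
  Tina: 30000
Sum = 135000
Count = 3
Average = 135000 / 3 = 45000.00

ANSWER: 45000.00


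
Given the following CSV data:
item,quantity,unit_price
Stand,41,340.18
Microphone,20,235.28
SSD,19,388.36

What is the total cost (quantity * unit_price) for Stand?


Row: Stand
quantity = 41
unit_price = 340.18
total = 41 * 340.18 = 13947.38

ANSWER: 13947.38


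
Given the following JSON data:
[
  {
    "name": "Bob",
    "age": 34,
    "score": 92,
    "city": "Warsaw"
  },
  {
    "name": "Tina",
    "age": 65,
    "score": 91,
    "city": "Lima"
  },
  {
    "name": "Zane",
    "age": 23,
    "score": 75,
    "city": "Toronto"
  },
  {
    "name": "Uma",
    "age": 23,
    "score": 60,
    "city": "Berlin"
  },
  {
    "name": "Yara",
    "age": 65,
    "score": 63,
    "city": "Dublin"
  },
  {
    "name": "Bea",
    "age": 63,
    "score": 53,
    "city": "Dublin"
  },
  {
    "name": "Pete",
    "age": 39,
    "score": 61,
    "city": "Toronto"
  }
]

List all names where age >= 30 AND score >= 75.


Checking both conditions:
  Bob (age=34, score=92) -> YES
  Tina (age=65, score=91) -> YES
  Zane (age=23, score=75) -> no
  Uma (age=23, score=60) -> no
  Yara (age=65, score=63) -> no
  Bea (age=63, score=53) -> no
  Pete (age=39, score=61) -> no


ANSWER: Bob, Tina


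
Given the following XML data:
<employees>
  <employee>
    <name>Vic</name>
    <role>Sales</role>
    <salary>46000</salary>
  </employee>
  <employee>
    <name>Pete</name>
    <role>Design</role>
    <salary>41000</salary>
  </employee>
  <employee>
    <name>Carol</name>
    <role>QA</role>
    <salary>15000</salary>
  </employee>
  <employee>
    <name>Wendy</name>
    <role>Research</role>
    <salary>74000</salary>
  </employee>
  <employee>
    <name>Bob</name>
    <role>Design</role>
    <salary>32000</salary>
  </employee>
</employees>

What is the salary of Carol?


Searching for <employee> with <name>Carol</name>
Found at position 3
<salary>15000</salary>

ANSWER: 15000


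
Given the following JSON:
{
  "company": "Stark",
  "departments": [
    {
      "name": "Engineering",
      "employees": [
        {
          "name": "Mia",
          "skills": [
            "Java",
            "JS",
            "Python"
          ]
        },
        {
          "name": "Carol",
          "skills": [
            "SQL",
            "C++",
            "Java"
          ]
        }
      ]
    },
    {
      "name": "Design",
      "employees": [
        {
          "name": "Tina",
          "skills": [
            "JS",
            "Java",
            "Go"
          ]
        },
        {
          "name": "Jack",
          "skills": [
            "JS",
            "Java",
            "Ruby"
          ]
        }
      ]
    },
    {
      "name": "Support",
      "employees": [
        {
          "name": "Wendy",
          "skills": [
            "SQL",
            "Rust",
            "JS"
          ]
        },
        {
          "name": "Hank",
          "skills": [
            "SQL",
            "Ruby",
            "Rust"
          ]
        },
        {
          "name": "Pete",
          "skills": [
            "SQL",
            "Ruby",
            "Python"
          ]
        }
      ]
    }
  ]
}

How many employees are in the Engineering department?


Path: departments[0].employees
Count: 2

ANSWER: 2


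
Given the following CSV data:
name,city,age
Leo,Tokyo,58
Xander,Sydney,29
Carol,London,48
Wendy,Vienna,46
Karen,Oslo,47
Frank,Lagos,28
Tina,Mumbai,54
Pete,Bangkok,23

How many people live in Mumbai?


Scanning city column for 'Mumbai':
  Row 7: Tina -> MATCH
Total matches: 1

ANSWER: 1


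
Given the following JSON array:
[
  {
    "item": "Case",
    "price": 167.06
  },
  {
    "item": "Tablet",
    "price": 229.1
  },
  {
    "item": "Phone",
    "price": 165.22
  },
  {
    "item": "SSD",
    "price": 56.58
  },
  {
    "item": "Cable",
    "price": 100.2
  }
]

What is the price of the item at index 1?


Array index 1 -> Tablet
price = 229.1

ANSWER: 229.1


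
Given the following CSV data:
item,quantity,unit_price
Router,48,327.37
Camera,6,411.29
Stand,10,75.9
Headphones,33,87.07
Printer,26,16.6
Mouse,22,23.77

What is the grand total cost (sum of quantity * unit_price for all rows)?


Computing row totals:
  Router: 48 * 327.37 = 15713.76
  Camera: 6 * 411.29 = 2467.74
  Stand: 10 * 75.9 = 759.0
  Headphones: 33 * 87.07 = 2873.31
  Printer: 26 * 16.6 = 431.6
  Mouse: 22 * 23.77 = 522.94
Grand total = 15713.76 + 2467.74 + 759.0 + 2873.31 + 431.6 + 522.94 = 22768.35

ANSWER: 22768.35


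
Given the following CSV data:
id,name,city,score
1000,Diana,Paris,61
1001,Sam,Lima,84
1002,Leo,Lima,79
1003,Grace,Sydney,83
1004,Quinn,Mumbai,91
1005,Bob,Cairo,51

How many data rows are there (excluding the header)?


Counting rows (excluding header):
Header: id,name,city,score
Data rows: 6

ANSWER: 6


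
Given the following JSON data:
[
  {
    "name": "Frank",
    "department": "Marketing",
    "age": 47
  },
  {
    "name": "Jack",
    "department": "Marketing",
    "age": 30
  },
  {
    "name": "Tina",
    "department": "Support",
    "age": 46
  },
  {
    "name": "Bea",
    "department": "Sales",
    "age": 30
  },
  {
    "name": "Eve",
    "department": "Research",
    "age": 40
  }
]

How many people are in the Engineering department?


Scanning records for department = Engineering
  No matches found
Count: 0

ANSWER: 0


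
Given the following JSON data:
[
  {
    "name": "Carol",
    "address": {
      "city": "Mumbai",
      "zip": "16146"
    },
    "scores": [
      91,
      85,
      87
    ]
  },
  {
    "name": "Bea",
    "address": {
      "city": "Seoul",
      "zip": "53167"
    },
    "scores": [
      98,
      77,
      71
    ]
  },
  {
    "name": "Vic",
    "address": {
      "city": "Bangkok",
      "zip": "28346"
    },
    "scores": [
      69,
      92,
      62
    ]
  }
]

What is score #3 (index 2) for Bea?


Path: records[1].scores[2]
Value: 71

ANSWER: 71


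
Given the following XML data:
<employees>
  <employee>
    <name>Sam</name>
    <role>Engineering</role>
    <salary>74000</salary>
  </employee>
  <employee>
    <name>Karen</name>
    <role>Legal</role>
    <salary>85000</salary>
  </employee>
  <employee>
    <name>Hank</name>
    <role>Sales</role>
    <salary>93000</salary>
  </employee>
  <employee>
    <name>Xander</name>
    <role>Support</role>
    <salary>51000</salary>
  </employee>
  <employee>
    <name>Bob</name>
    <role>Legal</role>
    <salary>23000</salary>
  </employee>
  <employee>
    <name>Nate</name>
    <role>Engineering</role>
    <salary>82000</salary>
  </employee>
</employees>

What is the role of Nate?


Searching for <employee> with <name>Nate</name>
Found at position 6
<role>Engineering</role>

ANSWER: Engineering


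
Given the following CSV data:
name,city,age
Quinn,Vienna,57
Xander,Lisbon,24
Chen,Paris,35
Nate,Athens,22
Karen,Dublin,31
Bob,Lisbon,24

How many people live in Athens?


Scanning city column for 'Athens':
  Row 4: Nate -> MATCH
Total matches: 1

ANSWER: 1


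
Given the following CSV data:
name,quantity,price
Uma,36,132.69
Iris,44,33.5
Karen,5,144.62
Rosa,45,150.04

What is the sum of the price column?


Values in 'price' column:
  Row 1: 132.69
  Row 2: 33.5
  Row 3: 144.62
  Row 4: 150.04
Sum = 132.69 + 33.5 + 144.62 + 150.04 = 460.85

ANSWER: 460.85


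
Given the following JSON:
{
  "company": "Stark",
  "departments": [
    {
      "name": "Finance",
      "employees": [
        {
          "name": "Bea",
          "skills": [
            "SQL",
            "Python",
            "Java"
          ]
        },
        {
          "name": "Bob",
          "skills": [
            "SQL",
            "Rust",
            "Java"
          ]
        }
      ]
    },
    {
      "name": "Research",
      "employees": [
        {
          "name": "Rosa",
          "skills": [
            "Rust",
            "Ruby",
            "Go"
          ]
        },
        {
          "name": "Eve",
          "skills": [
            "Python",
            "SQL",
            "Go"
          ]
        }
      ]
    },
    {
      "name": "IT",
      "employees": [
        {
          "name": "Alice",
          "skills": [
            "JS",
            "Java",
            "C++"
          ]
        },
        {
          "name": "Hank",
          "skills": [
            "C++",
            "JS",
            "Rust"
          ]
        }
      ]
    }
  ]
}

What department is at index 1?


Path: departments[1].name
Value: Research

ANSWER: Research


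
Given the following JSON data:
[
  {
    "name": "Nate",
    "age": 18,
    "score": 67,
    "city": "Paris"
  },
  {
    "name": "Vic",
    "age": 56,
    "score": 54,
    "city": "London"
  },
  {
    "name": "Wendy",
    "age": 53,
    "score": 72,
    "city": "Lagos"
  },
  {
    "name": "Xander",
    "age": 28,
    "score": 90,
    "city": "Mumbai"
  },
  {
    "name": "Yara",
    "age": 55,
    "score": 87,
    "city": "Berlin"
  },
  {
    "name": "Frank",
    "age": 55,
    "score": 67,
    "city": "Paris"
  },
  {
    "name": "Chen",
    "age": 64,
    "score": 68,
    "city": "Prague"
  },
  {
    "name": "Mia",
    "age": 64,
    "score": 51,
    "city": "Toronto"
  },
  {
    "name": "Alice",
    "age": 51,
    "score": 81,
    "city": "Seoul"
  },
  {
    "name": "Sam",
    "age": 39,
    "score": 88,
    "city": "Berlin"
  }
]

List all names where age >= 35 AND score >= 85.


Checking both conditions:
  Nate (age=18, score=67) -> no
  Vic (age=56, score=54) -> no
  Wendy (age=53, score=72) -> no
  Xander (age=28, score=90) -> no
  Yara (age=55, score=87) -> YES
  Frank (age=55, score=67) -> no
  Chen (age=64, score=68) -> no
  Mia (age=64, score=51) -> no
  Alice (age=51, score=81) -> no
  Sam (age=39, score=88) -> YES


ANSWER: Yara, Sam


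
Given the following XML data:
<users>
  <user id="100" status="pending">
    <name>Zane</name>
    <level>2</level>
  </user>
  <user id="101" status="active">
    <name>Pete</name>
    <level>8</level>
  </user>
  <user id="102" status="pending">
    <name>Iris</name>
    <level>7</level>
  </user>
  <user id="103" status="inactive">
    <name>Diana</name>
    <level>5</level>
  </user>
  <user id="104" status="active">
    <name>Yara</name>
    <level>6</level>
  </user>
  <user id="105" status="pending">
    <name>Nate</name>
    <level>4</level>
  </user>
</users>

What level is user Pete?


Finding user: Pete
<level>8</level>

ANSWER: 8


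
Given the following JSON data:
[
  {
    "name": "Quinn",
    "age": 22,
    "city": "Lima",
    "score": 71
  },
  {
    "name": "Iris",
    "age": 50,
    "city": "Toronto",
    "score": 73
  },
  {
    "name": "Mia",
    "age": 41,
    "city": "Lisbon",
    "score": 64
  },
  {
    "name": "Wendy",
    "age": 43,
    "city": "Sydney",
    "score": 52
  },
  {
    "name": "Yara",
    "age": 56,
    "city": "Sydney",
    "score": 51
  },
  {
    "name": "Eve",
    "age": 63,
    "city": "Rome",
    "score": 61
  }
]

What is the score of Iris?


Looking up record where name = Iris
Record index: 1
Field 'score' = 73

ANSWER: 73


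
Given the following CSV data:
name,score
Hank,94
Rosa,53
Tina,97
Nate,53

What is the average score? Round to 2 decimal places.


Scores: 94, 53, 97, 53
Sum = 297
Count = 4
Average = 297 / 4 = 74.25

ANSWER: 74.25


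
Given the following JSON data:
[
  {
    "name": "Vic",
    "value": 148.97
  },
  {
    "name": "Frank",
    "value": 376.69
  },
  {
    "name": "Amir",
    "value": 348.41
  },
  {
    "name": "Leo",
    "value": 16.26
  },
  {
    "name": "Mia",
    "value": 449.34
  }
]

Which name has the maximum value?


Comparing values:
  Vic: 148.97
  Frank: 376.69
  Amir: 348.41
  Leo: 16.26
  Mia: 449.34
Maximum: Mia (449.34)

ANSWER: Mia


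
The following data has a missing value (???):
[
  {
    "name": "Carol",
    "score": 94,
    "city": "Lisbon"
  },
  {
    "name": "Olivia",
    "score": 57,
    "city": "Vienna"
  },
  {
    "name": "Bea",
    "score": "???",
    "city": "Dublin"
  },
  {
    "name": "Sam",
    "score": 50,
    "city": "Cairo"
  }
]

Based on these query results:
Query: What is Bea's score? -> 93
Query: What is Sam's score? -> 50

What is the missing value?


The missing value is Bea's score
From query: Bea's score = 93

ANSWER: 93


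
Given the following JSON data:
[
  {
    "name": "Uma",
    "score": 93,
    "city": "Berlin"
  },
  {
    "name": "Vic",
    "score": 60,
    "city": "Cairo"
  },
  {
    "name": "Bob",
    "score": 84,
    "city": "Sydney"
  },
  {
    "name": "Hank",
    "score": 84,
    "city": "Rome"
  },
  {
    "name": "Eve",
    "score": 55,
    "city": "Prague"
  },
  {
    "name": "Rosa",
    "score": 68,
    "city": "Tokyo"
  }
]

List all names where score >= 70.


Filtering records where score >= 70:
  Uma (score=93) -> YES
  Vic (score=60) -> no
  Bob (score=84) -> YES
  Hank (score=84) -> YES
  Eve (score=55) -> no
  Rosa (score=68) -> no


ANSWER: Uma, Bob, Hank


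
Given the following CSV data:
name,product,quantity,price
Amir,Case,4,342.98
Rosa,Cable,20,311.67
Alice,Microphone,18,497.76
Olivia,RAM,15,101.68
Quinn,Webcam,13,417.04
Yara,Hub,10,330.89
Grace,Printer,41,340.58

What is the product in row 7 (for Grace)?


Row 7: Grace
Column 'product' = Printer

ANSWER: Printer


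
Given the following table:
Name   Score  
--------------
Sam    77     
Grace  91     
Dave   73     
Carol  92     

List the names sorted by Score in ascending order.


Sorting by Score (ascending):
  Dave: 73
  Sam: 77
  Grace: 91
  Carol: 92


ANSWER: Dave, Sam, Grace, Carol


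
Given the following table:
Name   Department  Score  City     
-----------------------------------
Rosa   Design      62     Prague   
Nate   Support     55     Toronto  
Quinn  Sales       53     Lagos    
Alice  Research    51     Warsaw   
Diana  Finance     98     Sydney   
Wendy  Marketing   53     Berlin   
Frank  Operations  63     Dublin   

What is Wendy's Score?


Row 6: Wendy
Score = 53

ANSWER: 53


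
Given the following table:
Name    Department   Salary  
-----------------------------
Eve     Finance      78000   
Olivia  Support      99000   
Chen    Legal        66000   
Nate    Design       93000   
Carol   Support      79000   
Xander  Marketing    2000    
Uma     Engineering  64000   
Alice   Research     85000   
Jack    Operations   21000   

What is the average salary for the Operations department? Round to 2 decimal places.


Operations department members:
  Jack: 21000
Sum = 21000
Count = 1
Average = 21000 / 1 = 21000.00

ANSWER: 21000.00


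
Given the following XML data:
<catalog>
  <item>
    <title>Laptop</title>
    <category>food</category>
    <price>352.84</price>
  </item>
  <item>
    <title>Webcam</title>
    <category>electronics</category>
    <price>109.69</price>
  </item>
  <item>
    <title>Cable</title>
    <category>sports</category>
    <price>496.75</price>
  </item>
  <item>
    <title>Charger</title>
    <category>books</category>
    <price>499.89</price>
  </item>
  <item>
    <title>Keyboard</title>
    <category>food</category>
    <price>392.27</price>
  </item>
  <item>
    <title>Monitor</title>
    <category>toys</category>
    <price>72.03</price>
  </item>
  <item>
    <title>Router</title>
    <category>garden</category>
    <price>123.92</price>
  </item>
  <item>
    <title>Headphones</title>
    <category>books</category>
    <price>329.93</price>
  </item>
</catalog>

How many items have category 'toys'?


Scanning <item> elements for <category>toys</category>:
  Item 6: Monitor -> MATCH
Count: 1

ANSWER: 1


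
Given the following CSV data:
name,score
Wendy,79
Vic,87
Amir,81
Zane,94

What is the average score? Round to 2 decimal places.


Scores: 79, 87, 81, 94
Sum = 341
Count = 4
Average = 341 / 4 = 85.25

ANSWER: 85.25


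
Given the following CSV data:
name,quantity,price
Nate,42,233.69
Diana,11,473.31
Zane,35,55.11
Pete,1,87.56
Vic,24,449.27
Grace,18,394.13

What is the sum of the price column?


Values in 'price' column:
  Row 1: 233.69
  Row 2: 473.31
  Row 3: 55.11
  Row 4: 87.56
  Row 5: 449.27
  Row 6: 394.13
Sum = 233.69 + 473.31 + 55.11 + 87.56 + 449.27 + 394.13 = 1693.07

ANSWER: 1693.07


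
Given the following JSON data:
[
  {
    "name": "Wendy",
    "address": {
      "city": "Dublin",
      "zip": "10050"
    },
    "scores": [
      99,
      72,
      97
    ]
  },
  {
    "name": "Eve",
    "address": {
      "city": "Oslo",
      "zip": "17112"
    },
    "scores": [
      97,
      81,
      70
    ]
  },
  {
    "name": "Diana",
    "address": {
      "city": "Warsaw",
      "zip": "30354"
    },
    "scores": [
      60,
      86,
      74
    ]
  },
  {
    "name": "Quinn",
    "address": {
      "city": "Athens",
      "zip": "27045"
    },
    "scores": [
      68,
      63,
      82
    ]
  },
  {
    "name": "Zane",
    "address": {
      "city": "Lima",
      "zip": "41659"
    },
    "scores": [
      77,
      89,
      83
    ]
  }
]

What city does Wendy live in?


Path: records[0].address.city
Value: Dublin

ANSWER: Dublin


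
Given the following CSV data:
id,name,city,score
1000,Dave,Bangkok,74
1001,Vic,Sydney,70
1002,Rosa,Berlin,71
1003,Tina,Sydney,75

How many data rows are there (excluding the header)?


Counting rows (excluding header):
Header: id,name,city,score
Data rows: 4

ANSWER: 4


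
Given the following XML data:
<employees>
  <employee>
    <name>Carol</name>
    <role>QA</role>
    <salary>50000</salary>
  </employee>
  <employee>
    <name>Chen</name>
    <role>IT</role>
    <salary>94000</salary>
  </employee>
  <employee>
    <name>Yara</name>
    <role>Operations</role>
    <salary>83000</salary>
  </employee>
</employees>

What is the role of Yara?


Searching for <employee> with <name>Yara</name>
Found at position 3
<role>Operations</role>

ANSWER: Operations


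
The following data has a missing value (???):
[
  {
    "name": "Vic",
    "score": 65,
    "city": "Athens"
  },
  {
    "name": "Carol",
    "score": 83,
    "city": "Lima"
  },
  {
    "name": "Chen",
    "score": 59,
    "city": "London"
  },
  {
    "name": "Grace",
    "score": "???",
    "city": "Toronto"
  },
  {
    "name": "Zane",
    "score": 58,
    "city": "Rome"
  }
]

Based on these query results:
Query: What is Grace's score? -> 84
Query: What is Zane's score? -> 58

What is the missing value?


The missing value is Grace's score
From query: Grace's score = 84

ANSWER: 84


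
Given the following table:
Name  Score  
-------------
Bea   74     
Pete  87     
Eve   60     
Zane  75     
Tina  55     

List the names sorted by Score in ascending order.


Sorting by Score (ascending):
  Tina: 55
  Eve: 60
  Bea: 74
  Zane: 75
  Pete: 87


ANSWER: Tina, Eve, Bea, Zane, Pete


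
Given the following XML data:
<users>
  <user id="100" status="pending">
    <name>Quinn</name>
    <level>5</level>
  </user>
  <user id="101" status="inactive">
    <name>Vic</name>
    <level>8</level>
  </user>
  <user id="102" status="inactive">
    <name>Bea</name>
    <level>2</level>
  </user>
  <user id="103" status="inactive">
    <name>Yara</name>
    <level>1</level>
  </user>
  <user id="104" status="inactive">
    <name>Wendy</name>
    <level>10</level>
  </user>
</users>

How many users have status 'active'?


Counting users with status='active':
Count: 0

ANSWER: 0


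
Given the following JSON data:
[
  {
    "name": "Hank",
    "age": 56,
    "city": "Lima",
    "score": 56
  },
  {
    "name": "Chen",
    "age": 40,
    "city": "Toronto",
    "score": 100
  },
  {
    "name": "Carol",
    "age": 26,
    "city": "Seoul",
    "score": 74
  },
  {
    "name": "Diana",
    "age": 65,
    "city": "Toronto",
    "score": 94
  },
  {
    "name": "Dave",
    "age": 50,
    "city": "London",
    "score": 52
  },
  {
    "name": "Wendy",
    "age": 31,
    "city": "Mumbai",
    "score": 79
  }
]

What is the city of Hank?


Looking up record where name = Hank
Record index: 0
Field 'city' = Lima

ANSWER: Lima


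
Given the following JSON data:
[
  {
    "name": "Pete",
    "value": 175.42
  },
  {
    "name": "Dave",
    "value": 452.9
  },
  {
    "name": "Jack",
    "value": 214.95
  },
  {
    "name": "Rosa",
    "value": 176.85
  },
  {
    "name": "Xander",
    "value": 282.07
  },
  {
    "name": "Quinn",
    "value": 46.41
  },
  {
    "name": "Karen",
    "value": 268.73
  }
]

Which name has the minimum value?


Comparing values:
  Pete: 175.42
  Dave: 452.9
  Jack: 214.95
  Rosa: 176.85
  Xander: 282.07
  Quinn: 46.41
  Karen: 268.73
Minimum: Quinn (46.41)

ANSWER: Quinn


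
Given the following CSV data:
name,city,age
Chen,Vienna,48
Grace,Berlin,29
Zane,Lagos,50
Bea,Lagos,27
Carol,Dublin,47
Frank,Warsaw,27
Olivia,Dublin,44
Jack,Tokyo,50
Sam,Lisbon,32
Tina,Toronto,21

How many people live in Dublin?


Scanning city column for 'Dublin':
  Row 5: Carol -> MATCH
  Row 7: Olivia -> MATCH
Total matches: 2

ANSWER: 2


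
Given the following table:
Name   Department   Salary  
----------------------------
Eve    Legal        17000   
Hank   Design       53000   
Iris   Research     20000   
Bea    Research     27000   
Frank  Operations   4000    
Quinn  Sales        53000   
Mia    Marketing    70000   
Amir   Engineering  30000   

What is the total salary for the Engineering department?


Engineering department members:
  Amir: 30000
Total = 30000 = 30000

ANSWER: 30000


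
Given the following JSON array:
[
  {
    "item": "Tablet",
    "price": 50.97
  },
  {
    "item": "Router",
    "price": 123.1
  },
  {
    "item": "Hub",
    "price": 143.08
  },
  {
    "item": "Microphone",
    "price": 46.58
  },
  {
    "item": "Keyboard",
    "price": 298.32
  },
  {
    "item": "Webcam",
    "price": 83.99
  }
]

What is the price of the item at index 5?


Array index 5 -> Webcam
price = 83.99

ANSWER: 83.99


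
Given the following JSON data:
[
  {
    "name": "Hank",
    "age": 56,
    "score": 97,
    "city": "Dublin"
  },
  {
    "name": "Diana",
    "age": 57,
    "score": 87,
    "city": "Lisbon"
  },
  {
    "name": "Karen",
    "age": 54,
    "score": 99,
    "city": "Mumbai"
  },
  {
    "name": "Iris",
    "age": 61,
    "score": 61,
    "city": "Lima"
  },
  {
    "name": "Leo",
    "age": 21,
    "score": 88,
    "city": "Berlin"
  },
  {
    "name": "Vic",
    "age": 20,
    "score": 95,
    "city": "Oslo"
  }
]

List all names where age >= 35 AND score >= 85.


Checking both conditions:
  Hank (age=56, score=97) -> YES
  Diana (age=57, score=87) -> YES
  Karen (age=54, score=99) -> YES
  Iris (age=61, score=61) -> no
  Leo (age=21, score=88) -> no
  Vic (age=20, score=95) -> no


ANSWER: Hank, Diana, Karen


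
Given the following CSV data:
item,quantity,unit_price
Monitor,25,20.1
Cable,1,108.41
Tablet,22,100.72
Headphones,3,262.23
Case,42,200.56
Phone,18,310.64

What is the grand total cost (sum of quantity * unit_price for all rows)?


Computing row totals:
  Monitor: 25 * 20.1 = 502.5
  Cable: 1 * 108.41 = 108.41
  Tablet: 22 * 100.72 = 2215.84
  Headphones: 3 * 262.23 = 786.69
  Case: 42 * 200.56 = 8423.52
  Phone: 18 * 310.64 = 5591.52
Grand total = 502.5 + 108.41 + 2215.84 + 786.69 + 8423.52 + 5591.52 = 17628.48

ANSWER: 17628.48


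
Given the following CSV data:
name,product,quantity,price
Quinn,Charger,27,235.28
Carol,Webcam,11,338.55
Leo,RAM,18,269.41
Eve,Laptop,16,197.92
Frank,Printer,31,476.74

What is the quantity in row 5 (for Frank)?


Row 5: Frank
Column 'quantity' = 31

ANSWER: 31


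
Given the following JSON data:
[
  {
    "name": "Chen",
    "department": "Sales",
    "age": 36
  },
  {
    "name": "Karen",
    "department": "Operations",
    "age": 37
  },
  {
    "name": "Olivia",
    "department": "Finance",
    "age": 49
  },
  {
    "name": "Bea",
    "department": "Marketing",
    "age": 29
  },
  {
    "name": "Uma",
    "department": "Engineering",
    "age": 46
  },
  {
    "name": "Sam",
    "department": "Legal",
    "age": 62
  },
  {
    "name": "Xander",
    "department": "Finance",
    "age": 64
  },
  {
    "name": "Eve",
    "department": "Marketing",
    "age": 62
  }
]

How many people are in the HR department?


Scanning records for department = HR
  No matches found
Count: 0

ANSWER: 0


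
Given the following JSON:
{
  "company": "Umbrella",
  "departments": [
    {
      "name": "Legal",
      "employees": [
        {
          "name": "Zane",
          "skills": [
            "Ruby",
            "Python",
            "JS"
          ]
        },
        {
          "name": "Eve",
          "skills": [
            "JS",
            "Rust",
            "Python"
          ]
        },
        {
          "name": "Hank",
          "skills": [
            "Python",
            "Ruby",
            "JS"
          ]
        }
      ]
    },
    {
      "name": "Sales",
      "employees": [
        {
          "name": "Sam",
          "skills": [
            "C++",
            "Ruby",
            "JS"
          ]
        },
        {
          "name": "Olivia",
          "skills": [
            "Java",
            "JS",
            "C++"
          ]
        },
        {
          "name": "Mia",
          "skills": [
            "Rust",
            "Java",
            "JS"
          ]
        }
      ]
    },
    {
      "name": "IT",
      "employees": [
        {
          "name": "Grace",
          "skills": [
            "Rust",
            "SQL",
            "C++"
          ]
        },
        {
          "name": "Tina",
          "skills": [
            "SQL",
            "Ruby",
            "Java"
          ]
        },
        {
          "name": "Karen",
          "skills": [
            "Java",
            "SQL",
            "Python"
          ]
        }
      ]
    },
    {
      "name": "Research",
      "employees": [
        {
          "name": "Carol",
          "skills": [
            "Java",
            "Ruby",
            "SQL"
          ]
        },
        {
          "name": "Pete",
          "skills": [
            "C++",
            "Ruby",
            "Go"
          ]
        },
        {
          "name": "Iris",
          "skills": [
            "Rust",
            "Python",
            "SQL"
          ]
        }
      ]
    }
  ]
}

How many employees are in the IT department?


Path: departments[2].employees
Count: 3

ANSWER: 3


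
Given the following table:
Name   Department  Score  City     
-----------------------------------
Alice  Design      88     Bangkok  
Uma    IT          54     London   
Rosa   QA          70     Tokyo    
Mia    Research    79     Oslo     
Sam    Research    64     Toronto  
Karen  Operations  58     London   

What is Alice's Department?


Row 1: Alice
Department = Design

ANSWER: Design


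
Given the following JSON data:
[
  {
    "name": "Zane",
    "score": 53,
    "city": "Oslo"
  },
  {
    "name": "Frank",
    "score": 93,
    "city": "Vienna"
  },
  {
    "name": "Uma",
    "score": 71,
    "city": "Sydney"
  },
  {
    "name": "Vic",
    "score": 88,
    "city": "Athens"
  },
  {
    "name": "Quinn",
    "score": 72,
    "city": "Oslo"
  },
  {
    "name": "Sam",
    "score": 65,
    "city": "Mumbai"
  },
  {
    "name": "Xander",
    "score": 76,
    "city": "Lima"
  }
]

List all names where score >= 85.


Filtering records where score >= 85:
  Zane (score=53) -> no
  Frank (score=93) -> YES
  Uma (score=71) -> no
  Vic (score=88) -> YES
  Quinn (score=72) -> no
  Sam (score=65) -> no
  Xander (score=76) -> no


ANSWER: Frank, Vic


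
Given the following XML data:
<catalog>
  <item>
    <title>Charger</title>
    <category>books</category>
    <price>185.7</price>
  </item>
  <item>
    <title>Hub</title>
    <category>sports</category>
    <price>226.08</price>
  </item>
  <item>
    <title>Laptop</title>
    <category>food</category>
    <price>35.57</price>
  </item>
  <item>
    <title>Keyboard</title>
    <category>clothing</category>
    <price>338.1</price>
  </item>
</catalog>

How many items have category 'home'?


Scanning <item> elements for <category>home</category>:
Count: 0

ANSWER: 0


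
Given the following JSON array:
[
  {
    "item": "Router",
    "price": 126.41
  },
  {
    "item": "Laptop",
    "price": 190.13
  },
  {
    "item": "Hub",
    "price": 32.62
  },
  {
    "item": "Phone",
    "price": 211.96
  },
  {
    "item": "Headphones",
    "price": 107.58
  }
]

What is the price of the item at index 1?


Array index 1 -> Laptop
price = 190.13

ANSWER: 190.13


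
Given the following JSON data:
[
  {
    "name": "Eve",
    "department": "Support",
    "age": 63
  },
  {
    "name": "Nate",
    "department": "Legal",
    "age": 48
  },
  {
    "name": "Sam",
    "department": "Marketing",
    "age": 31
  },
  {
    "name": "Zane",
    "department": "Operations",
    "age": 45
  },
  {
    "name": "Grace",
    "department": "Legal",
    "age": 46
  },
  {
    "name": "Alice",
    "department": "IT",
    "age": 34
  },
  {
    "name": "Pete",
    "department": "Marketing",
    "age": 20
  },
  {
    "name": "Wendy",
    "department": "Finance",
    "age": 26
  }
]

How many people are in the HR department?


Scanning records for department = HR
  No matches found
Count: 0

ANSWER: 0


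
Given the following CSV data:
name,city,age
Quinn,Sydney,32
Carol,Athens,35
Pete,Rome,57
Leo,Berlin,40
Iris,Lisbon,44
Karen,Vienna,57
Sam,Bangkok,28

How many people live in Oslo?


Scanning city column for 'Oslo':
Total matches: 0

ANSWER: 0


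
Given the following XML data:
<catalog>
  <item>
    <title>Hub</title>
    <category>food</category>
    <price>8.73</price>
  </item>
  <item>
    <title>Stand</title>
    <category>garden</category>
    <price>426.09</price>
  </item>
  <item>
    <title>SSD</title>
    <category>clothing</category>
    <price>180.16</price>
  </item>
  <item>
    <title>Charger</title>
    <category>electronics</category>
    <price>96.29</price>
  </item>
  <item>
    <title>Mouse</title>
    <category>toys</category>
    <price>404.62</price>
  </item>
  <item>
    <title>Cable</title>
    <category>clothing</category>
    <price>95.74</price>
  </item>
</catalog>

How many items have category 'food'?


Scanning <item> elements for <category>food</category>:
  Item 1: Hub -> MATCH
Count: 1

ANSWER: 1


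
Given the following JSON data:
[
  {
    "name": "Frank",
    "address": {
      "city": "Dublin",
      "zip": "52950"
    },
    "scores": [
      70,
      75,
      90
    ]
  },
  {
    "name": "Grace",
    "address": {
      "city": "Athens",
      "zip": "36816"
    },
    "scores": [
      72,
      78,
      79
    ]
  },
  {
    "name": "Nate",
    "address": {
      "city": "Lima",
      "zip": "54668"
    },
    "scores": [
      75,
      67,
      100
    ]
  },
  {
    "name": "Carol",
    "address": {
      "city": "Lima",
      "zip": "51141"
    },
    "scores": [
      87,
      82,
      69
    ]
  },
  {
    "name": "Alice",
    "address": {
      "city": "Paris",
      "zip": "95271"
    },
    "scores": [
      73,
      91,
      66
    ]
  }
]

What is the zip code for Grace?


Path: records[1].address.zip
Value: 36816

ANSWER: 36816


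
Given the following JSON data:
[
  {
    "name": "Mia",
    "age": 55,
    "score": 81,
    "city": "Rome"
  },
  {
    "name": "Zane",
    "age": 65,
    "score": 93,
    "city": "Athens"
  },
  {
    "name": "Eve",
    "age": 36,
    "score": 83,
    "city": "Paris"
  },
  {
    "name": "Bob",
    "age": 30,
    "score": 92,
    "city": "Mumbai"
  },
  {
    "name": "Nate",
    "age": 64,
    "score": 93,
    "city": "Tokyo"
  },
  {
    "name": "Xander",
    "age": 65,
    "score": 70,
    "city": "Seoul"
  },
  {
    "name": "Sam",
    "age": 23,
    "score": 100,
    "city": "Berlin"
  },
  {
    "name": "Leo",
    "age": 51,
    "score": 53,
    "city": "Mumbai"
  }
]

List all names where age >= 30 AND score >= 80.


Checking both conditions:
  Mia (age=55, score=81) -> YES
  Zane (age=65, score=93) -> YES
  Eve (age=36, score=83) -> YES
  Bob (age=30, score=92) -> YES
  Nate (age=64, score=93) -> YES
  Xander (age=65, score=70) -> no
  Sam (age=23, score=100) -> no
  Leo (age=51, score=53) -> no


ANSWER: Mia, Zane, Eve, Bob, Nate


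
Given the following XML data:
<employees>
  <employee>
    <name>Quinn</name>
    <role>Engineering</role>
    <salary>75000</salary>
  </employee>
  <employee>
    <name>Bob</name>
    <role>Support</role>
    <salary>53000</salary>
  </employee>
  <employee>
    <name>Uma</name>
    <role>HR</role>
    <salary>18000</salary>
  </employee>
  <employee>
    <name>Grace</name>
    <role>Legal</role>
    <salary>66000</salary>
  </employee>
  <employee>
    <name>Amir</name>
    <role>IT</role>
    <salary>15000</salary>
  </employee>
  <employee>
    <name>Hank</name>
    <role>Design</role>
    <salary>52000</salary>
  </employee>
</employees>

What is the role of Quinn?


Searching for <employee> with <name>Quinn</name>
Found at position 1
<role>Engineering</role>

ANSWER: Engineering


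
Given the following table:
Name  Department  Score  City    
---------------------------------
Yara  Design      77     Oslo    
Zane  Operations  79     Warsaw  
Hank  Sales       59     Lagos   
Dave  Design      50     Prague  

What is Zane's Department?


Row 2: Zane
Department = Operations

ANSWER: Operations


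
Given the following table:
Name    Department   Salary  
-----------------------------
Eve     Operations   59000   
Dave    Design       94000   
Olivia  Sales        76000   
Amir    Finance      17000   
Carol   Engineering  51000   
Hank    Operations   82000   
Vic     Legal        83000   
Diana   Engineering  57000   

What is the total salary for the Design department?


Design department members:
  Dave: 94000
Total = 94000 = 94000

ANSWER: 94000


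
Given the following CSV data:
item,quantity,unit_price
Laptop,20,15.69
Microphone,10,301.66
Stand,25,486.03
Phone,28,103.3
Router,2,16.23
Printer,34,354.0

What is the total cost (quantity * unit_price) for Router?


Row: Router
quantity = 2
unit_price = 16.23
total = 2 * 16.23 = 32.46

ANSWER: 32.46


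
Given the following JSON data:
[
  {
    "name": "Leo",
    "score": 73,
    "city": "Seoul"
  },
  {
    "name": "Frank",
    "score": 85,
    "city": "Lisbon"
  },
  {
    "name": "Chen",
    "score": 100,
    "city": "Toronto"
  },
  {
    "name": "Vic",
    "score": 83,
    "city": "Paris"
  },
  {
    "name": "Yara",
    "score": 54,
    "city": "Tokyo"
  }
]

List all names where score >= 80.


Filtering records where score >= 80:
  Leo (score=73) -> no
  Frank (score=85) -> YES
  Chen (score=100) -> YES
  Vic (score=83) -> YES
  Yara (score=54) -> no


ANSWER: Frank, Chen, Vic


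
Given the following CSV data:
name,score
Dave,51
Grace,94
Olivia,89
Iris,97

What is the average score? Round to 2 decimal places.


Scores: 51, 94, 89, 97
Sum = 331
Count = 4
Average = 331 / 4 = 82.75

ANSWER: 82.75


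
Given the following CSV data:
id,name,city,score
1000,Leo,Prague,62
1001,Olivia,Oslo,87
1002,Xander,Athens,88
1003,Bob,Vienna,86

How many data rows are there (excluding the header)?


Counting rows (excluding header):
Header: id,name,city,score
Data rows: 4

ANSWER: 4
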